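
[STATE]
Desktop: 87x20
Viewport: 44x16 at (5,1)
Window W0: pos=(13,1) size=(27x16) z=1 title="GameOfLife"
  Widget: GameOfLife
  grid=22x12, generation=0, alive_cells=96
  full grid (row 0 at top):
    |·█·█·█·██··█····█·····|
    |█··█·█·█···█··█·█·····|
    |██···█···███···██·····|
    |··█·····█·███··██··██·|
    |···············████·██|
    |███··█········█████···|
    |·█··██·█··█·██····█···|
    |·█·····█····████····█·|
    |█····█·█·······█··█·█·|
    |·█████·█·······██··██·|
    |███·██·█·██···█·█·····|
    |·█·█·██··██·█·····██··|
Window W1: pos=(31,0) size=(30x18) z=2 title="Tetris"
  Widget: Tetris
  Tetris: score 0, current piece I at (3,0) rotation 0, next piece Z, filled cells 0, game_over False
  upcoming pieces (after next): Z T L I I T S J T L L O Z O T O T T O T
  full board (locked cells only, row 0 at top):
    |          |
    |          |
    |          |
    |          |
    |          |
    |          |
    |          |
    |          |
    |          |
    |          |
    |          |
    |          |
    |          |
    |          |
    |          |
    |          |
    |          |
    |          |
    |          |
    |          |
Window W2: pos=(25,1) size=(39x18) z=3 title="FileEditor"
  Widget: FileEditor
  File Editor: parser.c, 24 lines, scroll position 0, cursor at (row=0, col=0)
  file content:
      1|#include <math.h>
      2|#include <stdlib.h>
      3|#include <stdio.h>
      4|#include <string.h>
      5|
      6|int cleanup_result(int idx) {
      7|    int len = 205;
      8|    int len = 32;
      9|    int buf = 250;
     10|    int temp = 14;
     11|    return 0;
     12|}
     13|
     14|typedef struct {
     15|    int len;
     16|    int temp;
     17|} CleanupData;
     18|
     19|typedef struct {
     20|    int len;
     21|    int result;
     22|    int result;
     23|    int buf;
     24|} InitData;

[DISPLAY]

        ┏━━━━━━━━━━━┏━━━━━━━━━━━━━━━━━━━━━━━
        ┃ GameOfLife┃ FileEditor            
        ┠───────────┠───────────────────────
        ┃Gen: 0     ┃█include <math.h>      
        ┃·█·█·█·██··┃#include <stdlib.h>    
        ┃█··█·█·█···┃#include <stdio.h>     
        ┃██···█···██┃#include <string.h>    
        ┃··█·····█·█┃                       
        ┃···········┃int cleanup_result(int 
        ┃███··█·····┃    int len = 205;     
        ┃·█··██·█··█┃    int len = 32;      
        ┃·█·····█···┃    int buf = 250;     
        ┃█····█·█···┃    int temp = 14;     
        ┃·█████·█···┃    return 0;          
        ┃███·██·█·██┃}                      
        ┗━━━━━━━━━━━┃                       


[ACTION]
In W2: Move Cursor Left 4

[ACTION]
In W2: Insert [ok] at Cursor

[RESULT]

        ┏━━━━━━━━━━━┏━━━━━━━━━━━━━━━━━━━━━━━
        ┃ GameOfLife┃ FileEditor            
        ┠───────────┠───────────────────────
        ┃Gen: 0     ┃ok█include <math.h>    
        ┃·█·█·█·██··┃#include <stdlib.h>    
        ┃█··█·█·█···┃#include <stdio.h>     
        ┃██···█···██┃#include <string.h>    
        ┃··█·····█·█┃                       
        ┃···········┃int cleanup_result(int 
        ┃███··█·····┃    int len = 205;     
        ┃·█··██·█··█┃    int len = 32;      
        ┃·█·····█···┃    int buf = 250;     
        ┃█····█·█···┃    int temp = 14;     
        ┃·█████·█···┃    return 0;          
        ┃███·██·█·██┃}                      
        ┗━━━━━━━━━━━┃                       


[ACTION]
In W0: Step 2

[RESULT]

        ┏━━━━━━━━━━━┏━━━━━━━━━━━━━━━━━━━━━━━
        ┃ GameOfLife┃ FileEditor            
        ┠───────────┠───────────────────────
        ┃Gen: 2     ┃ok█include <math.h>    
        ┃······███··┃#include <stdlib.h>    
        ┃█·██·█···██┃#include <stdio.h>     
        ┃█·█··██████┃#include <string.h>    
        ┃█··█·······┃                       
        ┃█·██·█·····┃int cleanup_result(int 
        ┃·██·█·█····┃    int len = 205;     
        ┃··█····█···┃    int len = 32;      
        ┃██·█···██··┃    int buf = 250;     
        ┃██···█·····┃    int temp = 14;     
        ┃·······█·██┃    return 0;          
        ┃██·····█···┃}                      
        ┗━━━━━━━━━━━┃                       


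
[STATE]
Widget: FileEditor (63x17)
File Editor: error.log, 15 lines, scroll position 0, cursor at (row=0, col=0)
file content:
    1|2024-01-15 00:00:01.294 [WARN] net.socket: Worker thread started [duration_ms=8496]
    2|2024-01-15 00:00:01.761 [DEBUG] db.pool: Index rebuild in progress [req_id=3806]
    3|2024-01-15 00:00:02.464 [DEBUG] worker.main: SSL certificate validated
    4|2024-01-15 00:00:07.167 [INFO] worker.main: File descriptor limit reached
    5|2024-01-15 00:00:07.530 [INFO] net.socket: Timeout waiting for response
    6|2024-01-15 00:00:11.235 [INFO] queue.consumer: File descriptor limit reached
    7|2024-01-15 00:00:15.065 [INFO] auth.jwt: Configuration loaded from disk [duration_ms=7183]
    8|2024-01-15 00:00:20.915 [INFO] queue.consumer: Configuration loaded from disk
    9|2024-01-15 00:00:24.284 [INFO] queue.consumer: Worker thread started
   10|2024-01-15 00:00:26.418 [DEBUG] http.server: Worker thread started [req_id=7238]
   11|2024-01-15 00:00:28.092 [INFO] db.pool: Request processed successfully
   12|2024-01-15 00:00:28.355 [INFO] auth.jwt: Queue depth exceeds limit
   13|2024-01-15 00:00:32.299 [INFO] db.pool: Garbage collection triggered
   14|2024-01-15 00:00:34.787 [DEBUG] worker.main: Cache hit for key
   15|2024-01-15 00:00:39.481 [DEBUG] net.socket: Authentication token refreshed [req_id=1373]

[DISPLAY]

█024-01-15 00:00:01.294 [WARN] net.socket: Worker thread start▲
2024-01-15 00:00:01.761 [DEBUG] db.pool: Index rebuild in prog█
2024-01-15 00:00:02.464 [DEBUG] worker.main: SSL certificate v░
2024-01-15 00:00:07.167 [INFO] worker.main: File descriptor li░
2024-01-15 00:00:07.530 [INFO] net.socket: Timeout waiting for░
2024-01-15 00:00:11.235 [INFO] queue.consumer: File descriptor░
2024-01-15 00:00:15.065 [INFO] auth.jwt: Configuration loaded ░
2024-01-15 00:00:20.915 [INFO] queue.consumer: Configuration l░
2024-01-15 00:00:24.284 [INFO] queue.consumer: Worker thread s░
2024-01-15 00:00:26.418 [DEBUG] http.server: Worker thread sta░
2024-01-15 00:00:28.092 [INFO] db.pool: Request processed succ░
2024-01-15 00:00:28.355 [INFO] auth.jwt: Queue depth exceeds l░
2024-01-15 00:00:32.299 [INFO] db.pool: Garbage collection tri░
2024-01-15 00:00:34.787 [DEBUG] worker.main: Cache hit for key░
2024-01-15 00:00:39.481 [DEBUG] net.socket: Authentication tok░
                                                              ░
                                                              ▼


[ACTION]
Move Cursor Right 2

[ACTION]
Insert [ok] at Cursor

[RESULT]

20ok█4-01-15 00:00:01.294 [WARN] net.socket: Worker thread sta▲
2024-01-15 00:00:01.761 [DEBUG] db.pool: Index rebuild in prog█
2024-01-15 00:00:02.464 [DEBUG] worker.main: SSL certificate v░
2024-01-15 00:00:07.167 [INFO] worker.main: File descriptor li░
2024-01-15 00:00:07.530 [INFO] net.socket: Timeout waiting for░
2024-01-15 00:00:11.235 [INFO] queue.consumer: File descriptor░
2024-01-15 00:00:15.065 [INFO] auth.jwt: Configuration loaded ░
2024-01-15 00:00:20.915 [INFO] queue.consumer: Configuration l░
2024-01-15 00:00:24.284 [INFO] queue.consumer: Worker thread s░
2024-01-15 00:00:26.418 [DEBUG] http.server: Worker thread sta░
2024-01-15 00:00:28.092 [INFO] db.pool: Request processed succ░
2024-01-15 00:00:28.355 [INFO] auth.jwt: Queue depth exceeds l░
2024-01-15 00:00:32.299 [INFO] db.pool: Garbage collection tri░
2024-01-15 00:00:34.787 [DEBUG] worker.main: Cache hit for key░
2024-01-15 00:00:39.481 [DEBUG] net.socket: Authentication tok░
                                                              ░
                                                              ▼


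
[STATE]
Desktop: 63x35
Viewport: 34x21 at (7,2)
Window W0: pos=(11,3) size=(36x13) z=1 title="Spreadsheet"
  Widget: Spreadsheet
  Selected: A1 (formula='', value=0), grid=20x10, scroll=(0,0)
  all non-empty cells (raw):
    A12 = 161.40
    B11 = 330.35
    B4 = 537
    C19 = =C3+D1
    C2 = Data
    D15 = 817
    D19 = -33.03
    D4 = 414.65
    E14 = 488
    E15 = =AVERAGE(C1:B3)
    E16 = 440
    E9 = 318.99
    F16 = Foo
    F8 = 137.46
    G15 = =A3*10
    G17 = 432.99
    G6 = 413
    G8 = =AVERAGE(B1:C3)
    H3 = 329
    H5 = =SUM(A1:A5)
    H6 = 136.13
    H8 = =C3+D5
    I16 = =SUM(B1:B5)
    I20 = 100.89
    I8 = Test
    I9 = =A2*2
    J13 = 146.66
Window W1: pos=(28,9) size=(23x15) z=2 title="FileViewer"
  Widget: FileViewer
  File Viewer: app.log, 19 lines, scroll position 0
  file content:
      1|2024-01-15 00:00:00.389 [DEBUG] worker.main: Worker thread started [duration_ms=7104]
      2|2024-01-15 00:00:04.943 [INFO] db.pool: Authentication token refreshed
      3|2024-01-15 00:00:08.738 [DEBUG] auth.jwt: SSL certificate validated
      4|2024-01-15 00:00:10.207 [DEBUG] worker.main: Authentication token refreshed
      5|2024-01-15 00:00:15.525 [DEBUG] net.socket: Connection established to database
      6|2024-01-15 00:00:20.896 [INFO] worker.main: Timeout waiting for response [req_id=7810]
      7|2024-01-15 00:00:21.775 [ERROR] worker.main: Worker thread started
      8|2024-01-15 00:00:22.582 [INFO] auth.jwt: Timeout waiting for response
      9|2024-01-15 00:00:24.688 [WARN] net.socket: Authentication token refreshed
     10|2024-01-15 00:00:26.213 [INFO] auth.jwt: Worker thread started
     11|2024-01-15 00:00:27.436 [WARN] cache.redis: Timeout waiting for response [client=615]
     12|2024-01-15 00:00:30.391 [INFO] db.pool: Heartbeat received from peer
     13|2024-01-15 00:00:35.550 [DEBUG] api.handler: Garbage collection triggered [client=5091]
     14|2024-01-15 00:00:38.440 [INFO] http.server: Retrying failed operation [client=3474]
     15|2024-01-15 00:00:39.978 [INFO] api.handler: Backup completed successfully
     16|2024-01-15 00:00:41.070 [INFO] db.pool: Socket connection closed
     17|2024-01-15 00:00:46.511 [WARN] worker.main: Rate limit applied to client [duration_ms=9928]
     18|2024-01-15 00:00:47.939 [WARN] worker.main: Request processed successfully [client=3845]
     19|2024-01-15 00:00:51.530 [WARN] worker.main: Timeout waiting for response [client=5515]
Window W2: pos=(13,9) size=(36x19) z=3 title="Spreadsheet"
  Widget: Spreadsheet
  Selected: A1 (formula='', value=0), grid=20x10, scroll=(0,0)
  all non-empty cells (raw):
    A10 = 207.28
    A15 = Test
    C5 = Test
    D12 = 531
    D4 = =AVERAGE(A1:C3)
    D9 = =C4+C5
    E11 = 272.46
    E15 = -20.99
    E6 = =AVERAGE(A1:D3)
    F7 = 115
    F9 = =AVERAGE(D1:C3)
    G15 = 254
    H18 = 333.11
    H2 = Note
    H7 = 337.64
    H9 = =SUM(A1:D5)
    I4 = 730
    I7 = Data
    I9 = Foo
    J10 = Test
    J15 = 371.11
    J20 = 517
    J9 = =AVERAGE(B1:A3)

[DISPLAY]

                                  
    ┏━━━━━━━━━━━━━━━━━━━━━━━━━━━━━
    ┃ Spreadsheet                 
    ┠─────────────────────────────
    ┃A1:                          
    ┃       A       B       C     
    ┃-----------------------------
    ┃ ┏━━━━━━━━━━━━━━━━━━━━━━━━━━━
    ┃ ┃ Spreadsheet               
    ┃ ┠───────────────────────────
    ┃ ┃A1:                        
    ┃ ┃       A       B       C   
    ┃ ┃---------------------------
    ┗━┃  1      [0]       0       
      ┃  2        0       0       
      ┃  3        0       0       
      ┃  4        0       0       
      ┃  5        0       0Test   
      ┃  6        0       0       
      ┃  7        0       0       
      ┃  8        0       0       


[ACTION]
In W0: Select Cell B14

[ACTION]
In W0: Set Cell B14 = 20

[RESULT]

                                  
    ┏━━━━━━━━━━━━━━━━━━━━━━━━━━━━━
    ┃ Spreadsheet                 
    ┠─────────────────────────────
    ┃B14: 20                      
    ┃       A       B       C     
    ┃-----------------------------
    ┃ ┏━━━━━━━━━━━━━━━━━━━━━━━━━━━
    ┃ ┃ Spreadsheet               
    ┃ ┠───────────────────────────
    ┃ ┃A1:                        
    ┃ ┃       A       B       C   
    ┃ ┃---------------------------
    ┗━┃  1      [0]       0       
      ┃  2        0       0       
      ┃  3        0       0       
      ┃  4        0       0       
      ┃  5        0       0Test   
      ┃  6        0       0       
      ┃  7        0       0       
      ┃  8        0       0       


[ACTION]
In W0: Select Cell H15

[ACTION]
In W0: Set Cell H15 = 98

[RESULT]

                                  
    ┏━━━━━━━━━━━━━━━━━━━━━━━━━━━━━
    ┃ Spreadsheet                 
    ┠─────────────────────────────
    ┃H15: 98                      
    ┃       A       B       C     
    ┃-----------------------------
    ┃ ┏━━━━━━━━━━━━━━━━━━━━━━━━━━━
    ┃ ┃ Spreadsheet               
    ┃ ┠───────────────────────────
    ┃ ┃A1:                        
    ┃ ┃       A       B       C   
    ┃ ┃---------------------------
    ┗━┃  1      [0]       0       
      ┃  2        0       0       
      ┃  3        0       0       
      ┃  4        0       0       
      ┃  5        0       0Test   
      ┃  6        0       0       
      ┃  7        0       0       
      ┃  8        0       0       


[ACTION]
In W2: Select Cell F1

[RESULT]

                                  
    ┏━━━━━━━━━━━━━━━━━━━━━━━━━━━━━
    ┃ Spreadsheet                 
    ┠─────────────────────────────
    ┃H15: 98                      
    ┃       A       B       C     
    ┃-----------------------------
    ┃ ┏━━━━━━━━━━━━━━━━━━━━━━━━━━━
    ┃ ┃ Spreadsheet               
    ┃ ┠───────────────────────────
    ┃ ┃F1:                        
    ┃ ┃       A       B       C   
    ┃ ┃---------------------------
    ┗━┃  1        0       0       
      ┃  2        0       0       
      ┃  3        0       0       
      ┃  4        0       0       
      ┃  5        0       0Test   
      ┃  6        0       0       
      ┃  7        0       0       
      ┃  8        0       0       


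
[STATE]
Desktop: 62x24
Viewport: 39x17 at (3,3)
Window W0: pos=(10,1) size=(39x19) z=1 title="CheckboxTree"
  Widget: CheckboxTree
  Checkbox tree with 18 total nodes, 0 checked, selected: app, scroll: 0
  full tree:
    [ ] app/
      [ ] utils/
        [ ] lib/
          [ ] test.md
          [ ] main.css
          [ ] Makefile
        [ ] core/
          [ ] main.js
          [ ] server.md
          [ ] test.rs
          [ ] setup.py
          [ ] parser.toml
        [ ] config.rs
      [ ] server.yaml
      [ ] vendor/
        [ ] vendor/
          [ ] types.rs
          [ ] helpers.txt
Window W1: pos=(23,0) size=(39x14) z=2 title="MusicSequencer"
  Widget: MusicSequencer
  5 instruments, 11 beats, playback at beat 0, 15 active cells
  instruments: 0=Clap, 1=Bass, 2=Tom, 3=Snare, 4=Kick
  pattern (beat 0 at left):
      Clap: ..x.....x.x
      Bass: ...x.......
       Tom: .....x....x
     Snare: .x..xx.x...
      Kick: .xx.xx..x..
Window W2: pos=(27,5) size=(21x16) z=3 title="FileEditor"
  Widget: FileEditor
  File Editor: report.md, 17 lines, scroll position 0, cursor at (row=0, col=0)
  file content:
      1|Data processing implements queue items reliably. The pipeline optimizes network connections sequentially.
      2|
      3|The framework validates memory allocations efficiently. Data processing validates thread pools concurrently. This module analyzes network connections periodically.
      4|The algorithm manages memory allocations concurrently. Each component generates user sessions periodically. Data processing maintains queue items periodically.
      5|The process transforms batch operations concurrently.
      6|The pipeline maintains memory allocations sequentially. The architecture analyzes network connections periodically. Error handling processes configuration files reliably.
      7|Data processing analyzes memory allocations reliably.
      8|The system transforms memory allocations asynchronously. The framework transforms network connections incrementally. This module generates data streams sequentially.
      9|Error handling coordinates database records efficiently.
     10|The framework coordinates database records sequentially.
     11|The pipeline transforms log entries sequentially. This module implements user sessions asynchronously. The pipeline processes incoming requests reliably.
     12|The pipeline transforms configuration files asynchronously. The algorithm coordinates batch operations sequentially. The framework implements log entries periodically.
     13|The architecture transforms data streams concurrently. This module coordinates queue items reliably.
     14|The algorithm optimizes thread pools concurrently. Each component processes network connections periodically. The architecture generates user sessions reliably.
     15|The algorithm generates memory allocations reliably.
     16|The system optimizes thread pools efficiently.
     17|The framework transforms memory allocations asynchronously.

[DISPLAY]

       ┠────────────┃      ▼1234567890 
       ┃>[ ] app/   ┃  Clap··█·····█·█ 
       ┃   [ ] utils┃  B┏━━━━━━━━━━━━━━
       ┃     [ ] lib┃   ┃ FileEditor   
       ┃       [ ] t┃ Sn┠──────────────
       ┃       [ ] m┃  K┃█ata processin
       ┃       [ ] M┃   ┃              
       ┃     [ ] cor┃   ┃The framework 
       ┃       [ ] m┃   ┃The algorithm 
       ┃       [ ] s┃   ┃The process tr
       ┃       [ ] t┗━━━┃The pipeline m
       ┃       [ ] setup┃Data processin
       ┃       [ ] parse┃The system tra
       ┃     [ ] config.┃Error handling
       ┃   [ ] server.ya┃The framework 
       ┃   [ ] vendor/  ┃The pipeline t
       ┗━━━━━━━━━━━━━━━━┃The pipeline t


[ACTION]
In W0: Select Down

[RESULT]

       ┠────────────┃      ▼1234567890 
       ┃ [ ] app/   ┃  Clap··█·····█·█ 
       ┃>  [ ] utils┃  B┏━━━━━━━━━━━━━━
       ┃     [ ] lib┃   ┃ FileEditor   
       ┃       [ ] t┃ Sn┠──────────────
       ┃       [ ] m┃  K┃█ata processin
       ┃       [ ] M┃   ┃              
       ┃     [ ] cor┃   ┃The framework 
       ┃       [ ] m┃   ┃The algorithm 
       ┃       [ ] s┃   ┃The process tr
       ┃       [ ] t┗━━━┃The pipeline m
       ┃       [ ] setup┃Data processin
       ┃       [ ] parse┃The system tra
       ┃     [ ] config.┃Error handling
       ┃   [ ] server.ya┃The framework 
       ┃   [ ] vendor/  ┃The pipeline t
       ┗━━━━━━━━━━━━━━━━┃The pipeline t


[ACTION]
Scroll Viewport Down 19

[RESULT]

       ┃       [ ] t┃ Sn┠──────────────
       ┃       [ ] m┃  K┃█ata processin
       ┃       [ ] M┃   ┃              
       ┃     [ ] cor┃   ┃The framework 
       ┃       [ ] m┃   ┃The algorithm 
       ┃       [ ] s┃   ┃The process tr
       ┃       [ ] t┗━━━┃The pipeline m
       ┃       [ ] setup┃Data processin
       ┃       [ ] parse┃The system tra
       ┃     [ ] config.┃Error handling
       ┃   [ ] server.ya┃The framework 
       ┃   [ ] vendor/  ┃The pipeline t
       ┗━━━━━━━━━━━━━━━━┃The pipeline t
                        ┗━━━━━━━━━━━━━━
                                       
                                       
                                       


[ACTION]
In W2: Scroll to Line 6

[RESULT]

       ┃       [ ] t┃ Sn┠──────────────
       ┃       [ ] m┃  K┃The pipeline m
       ┃       [ ] M┃   ┃Data processin
       ┃     [ ] cor┃   ┃The system tra
       ┃       [ ] m┃   ┃Error handling
       ┃       [ ] s┃   ┃The framework 
       ┃       [ ] t┗━━━┃The pipeline t
       ┃       [ ] setup┃The pipeline t
       ┃       [ ] parse┃The architectu
       ┃     [ ] config.┃The algorithm 
       ┃   [ ] server.ya┃The algorithm 
       ┃   [ ] vendor/  ┃The system opt
       ┗━━━━━━━━━━━━━━━━┃The framework 
                        ┗━━━━━━━━━━━━━━
                                       
                                       
                                       


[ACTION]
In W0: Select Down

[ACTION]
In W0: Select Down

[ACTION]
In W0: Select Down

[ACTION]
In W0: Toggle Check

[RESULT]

       ┃       [ ] t┃ Sn┠──────────────
       ┃>      [x] m┃  K┃The pipeline m
       ┃       [ ] M┃   ┃Data processin
       ┃     [ ] cor┃   ┃The system tra
       ┃       [ ] m┃   ┃Error handling
       ┃       [ ] s┃   ┃The framework 
       ┃       [ ] t┗━━━┃The pipeline t
       ┃       [ ] setup┃The pipeline t
       ┃       [ ] parse┃The architectu
       ┃     [ ] config.┃The algorithm 
       ┃   [ ] server.ya┃The algorithm 
       ┃   [ ] vendor/  ┃The system opt
       ┗━━━━━━━━━━━━━━━━┃The framework 
                        ┗━━━━━━━━━━━━━━
                                       
                                       
                                       


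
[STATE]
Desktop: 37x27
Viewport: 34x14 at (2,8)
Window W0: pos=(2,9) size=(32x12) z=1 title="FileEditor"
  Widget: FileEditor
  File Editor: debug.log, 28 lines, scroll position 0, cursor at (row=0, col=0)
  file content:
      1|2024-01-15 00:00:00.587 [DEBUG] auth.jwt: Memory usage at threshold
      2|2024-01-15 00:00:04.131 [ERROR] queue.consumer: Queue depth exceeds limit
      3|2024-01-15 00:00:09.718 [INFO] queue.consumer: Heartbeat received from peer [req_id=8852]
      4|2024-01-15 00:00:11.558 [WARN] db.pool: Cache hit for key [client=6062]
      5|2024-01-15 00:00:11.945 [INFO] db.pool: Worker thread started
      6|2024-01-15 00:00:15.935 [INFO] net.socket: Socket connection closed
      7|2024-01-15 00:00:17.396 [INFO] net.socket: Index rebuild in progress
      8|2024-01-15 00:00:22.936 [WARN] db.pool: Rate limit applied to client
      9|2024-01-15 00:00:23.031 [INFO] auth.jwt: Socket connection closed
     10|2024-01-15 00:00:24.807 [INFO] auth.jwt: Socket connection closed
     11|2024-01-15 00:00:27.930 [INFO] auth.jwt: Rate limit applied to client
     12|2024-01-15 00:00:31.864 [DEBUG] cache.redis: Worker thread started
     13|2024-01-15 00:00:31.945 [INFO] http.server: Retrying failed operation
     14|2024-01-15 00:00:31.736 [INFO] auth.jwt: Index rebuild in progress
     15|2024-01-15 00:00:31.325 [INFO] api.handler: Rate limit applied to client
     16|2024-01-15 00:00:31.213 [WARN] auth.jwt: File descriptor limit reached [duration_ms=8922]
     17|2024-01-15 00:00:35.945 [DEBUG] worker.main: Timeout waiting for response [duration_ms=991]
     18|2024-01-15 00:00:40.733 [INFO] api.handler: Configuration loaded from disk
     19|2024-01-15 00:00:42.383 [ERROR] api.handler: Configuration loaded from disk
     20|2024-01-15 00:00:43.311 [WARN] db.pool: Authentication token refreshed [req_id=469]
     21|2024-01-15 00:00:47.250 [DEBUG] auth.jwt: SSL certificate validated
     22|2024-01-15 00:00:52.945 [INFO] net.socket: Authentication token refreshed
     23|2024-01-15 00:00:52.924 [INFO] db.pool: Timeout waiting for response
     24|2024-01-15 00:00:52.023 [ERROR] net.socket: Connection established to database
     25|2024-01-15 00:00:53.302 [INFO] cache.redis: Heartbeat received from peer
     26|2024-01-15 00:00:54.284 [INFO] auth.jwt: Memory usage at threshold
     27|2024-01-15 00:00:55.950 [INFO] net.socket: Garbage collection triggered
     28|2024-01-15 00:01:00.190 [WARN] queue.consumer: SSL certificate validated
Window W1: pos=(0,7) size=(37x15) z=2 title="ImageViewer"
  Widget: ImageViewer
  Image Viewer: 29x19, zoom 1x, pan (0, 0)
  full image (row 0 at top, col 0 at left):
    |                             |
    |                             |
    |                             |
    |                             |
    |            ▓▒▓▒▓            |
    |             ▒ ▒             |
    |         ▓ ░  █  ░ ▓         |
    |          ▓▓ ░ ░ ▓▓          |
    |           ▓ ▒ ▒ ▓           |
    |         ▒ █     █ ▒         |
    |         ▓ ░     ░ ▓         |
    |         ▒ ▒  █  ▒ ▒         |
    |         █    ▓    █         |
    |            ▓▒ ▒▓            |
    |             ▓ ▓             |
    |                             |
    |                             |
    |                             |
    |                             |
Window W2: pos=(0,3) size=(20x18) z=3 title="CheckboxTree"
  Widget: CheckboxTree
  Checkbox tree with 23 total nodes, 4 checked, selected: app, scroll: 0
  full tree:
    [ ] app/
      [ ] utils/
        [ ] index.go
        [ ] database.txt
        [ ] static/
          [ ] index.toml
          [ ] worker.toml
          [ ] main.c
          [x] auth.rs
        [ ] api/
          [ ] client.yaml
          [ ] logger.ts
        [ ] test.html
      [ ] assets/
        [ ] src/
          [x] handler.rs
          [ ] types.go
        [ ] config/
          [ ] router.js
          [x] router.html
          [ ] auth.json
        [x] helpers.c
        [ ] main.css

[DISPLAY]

    [ ] index.go ┃                
    [ ] database.┃────────────────
    [-] static/  ┃                
      [ ] index.t┃                
      [ ] worker.┃                
      [ ] main.c ┃                
      [x] auth.rs┃                
    [ ] api/     ┃                
      [ ] client.┃▓               
      [ ] logger.┃                
    [ ] test.html┃                
  [-] assets/    ┃▒               
━━━━━━━━━━━━━━━━━┛▓               
━━━━━━━━━━━━━━━━━━━━━━━━━━━━━━━━━━


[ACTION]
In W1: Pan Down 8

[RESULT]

    [ ] index.go ┃                
    [ ] database.┃────────────────
    [-] static/  ┃                
      [ ] index.t┃▒               
      [ ] worker.┃▓               
      [ ] main.c ┃▒               
      [x] auth.rs┃█               
    [ ] api/     ┃                
      [ ] client.┃                
      [ ] logger.┃                
    [ ] test.html┃                
  [-] assets/    ┃                
━━━━━━━━━━━━━━━━━┛                
━━━━━━━━━━━━━━━━━━━━━━━━━━━━━━━━━━


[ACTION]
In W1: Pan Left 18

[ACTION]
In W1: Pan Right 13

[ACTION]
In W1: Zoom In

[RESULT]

    [ ] index.go ┃                
    [ ] database.┃────────────────
    [-] static/  ┃▓▓              
      [ ] index.t┃▓▓              
      [ ] worker.┃                
      [ ] main.c ┃                
      [x] auth.rs┃  ░░  ▓▓        
    [ ] api/     ┃  ░░  ▓▓        
      [ ] client.┃  ▓▓▓▓          
      [ ] logger.┃  ▓▓▓▓          
    [ ] test.html┃  ▓▓            
  [-] assets/    ┃  ▓▓            
━━━━━━━━━━━━━━━━━┛  ██  ▒▒        
━━━━━━━━━━━━━━━━━━━━━━━━━━━━━━━━━━


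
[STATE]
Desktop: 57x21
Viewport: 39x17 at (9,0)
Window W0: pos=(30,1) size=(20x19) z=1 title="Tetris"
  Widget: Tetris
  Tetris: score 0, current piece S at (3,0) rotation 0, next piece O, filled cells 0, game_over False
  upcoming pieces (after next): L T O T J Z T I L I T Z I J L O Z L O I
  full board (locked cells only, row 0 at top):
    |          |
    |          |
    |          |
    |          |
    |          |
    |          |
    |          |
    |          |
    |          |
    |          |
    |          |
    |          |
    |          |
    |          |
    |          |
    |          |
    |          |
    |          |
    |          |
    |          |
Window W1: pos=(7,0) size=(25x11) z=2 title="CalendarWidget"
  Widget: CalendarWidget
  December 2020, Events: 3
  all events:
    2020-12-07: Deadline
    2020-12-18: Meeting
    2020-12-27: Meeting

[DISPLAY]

━━━━━━━━━━━━━━━━━━━━━━┓                
CalendarWidget        ┃━━━━━━━━━━━━━━━━
──────────────────────┨Tetris          
    December 2020     ┃────────────────
o Tu We Th Fr Sa Su   ┃                
   1  2  3  4  5  6   ┃                
7*  8  9 10 11 12 13  ┃                
4 15 16 17 18* 19 20  ┃                
1 22 23 24 25 26 27*  ┃                
8 29 30 31            ┃                
━━━━━━━━━━━━━━━━━━━━━━┛                
                     ┃                 
                     ┃                 
                     ┃                 
                     ┃                 
                     ┃                 
                     ┃                 


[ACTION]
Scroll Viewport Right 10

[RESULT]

━━━━━━━━━━━━━┓                         
idget        ┃━━━━━━━━━━━━━━━━━┓       
─────────────┨Tetris           ┃       
ber 2020     ┃─────────────────┨       
h Fr Sa Su   ┃                 ┃       
3  4  5  6   ┃                 ┃       
10 11 12 13  ┃                 ┃       
7 18* 19 20  ┃                 ┃       
4 25 26 27*  ┃                 ┃       
1            ┃                 ┃       
━━━━━━━━━━━━━┛                 ┃       
            ┃                  ┃       
            ┃                  ┃       
            ┃                  ┃       
            ┃                  ┃       
            ┃                  ┃       
            ┃                  ┃       


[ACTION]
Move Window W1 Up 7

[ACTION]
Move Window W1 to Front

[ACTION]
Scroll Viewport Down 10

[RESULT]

h Fr Sa Su   ┃                 ┃       
3  4  5  6   ┃                 ┃       
10 11 12 13  ┃                 ┃       
7 18* 19 20  ┃                 ┃       
4 25 26 27*  ┃                 ┃       
1            ┃                 ┃       
━━━━━━━━━━━━━┛                 ┃       
            ┃                  ┃       
            ┃                  ┃       
            ┃                  ┃       
            ┃                  ┃       
            ┃                  ┃       
            ┃                  ┃       
            ┃                  ┃       
            ┃                  ┃       
            ┗━━━━━━━━━━━━━━━━━━┛       
                                       


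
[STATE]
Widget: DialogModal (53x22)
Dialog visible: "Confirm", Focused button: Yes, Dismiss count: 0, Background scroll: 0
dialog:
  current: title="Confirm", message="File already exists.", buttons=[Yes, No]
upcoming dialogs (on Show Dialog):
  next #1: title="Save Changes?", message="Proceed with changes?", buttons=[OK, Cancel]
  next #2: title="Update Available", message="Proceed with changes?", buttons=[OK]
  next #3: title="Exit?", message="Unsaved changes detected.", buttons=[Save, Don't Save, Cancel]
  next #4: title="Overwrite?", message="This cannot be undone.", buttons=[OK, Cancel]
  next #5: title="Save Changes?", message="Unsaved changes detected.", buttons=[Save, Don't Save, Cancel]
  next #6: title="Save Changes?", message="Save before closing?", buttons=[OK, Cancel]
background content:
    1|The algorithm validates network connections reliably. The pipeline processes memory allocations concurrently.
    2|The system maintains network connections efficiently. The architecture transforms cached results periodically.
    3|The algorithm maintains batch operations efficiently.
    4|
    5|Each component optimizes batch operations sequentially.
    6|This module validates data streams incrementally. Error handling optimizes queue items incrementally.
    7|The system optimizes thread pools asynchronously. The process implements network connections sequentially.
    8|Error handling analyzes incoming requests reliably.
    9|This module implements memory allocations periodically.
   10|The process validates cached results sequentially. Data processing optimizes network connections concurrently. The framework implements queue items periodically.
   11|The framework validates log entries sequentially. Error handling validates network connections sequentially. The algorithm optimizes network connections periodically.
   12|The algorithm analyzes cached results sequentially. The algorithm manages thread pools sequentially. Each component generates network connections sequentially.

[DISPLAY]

The algorithm validates network connections reliably.
The system maintains network connections efficiently.
The algorithm maintains batch operations efficiently.
                                                     
Each component optimizes batch operations sequentiall
This module validates data streams incrementally. Err
The system optimizes thread pools asynchronously. The
Error handling analyzes incoming requests reliably.  
This module im┌──────────────────────┐ons periodicall
The process va│       Confirm        │equentially. Da
The framework │ File already exists. │quentially. Err
The algorithm │      [Yes]  No       │sequentially. T
              └──────────────────────┘               
                                                     
                                                     
                                                     
                                                     
                                                     
                                                     
                                                     
                                                     
                                                     


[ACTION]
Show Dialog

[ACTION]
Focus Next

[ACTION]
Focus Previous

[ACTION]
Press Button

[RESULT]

The algorithm validates network connections reliably.
The system maintains network connections efficiently.
The algorithm maintains batch operations efficiently.
                                                     
Each component optimizes batch operations sequentiall
This module validates data streams incrementally. Err
The system optimizes thread pools asynchronously. The
Error handling analyzes incoming requests reliably.  
This module implements memory allocations periodicall
The process validates cached results sequentially. Da
The framework validates log entries sequentially. Err
The algorithm analyzes cached results sequentially. T
                                                     
                                                     
                                                     
                                                     
                                                     
                                                     
                                                     
                                                     
                                                     
                                                     


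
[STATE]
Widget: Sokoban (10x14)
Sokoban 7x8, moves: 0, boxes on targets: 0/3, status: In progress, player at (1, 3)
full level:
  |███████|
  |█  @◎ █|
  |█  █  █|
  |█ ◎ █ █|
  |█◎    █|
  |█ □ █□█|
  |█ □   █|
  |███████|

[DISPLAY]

███████   
█  @◎ █   
█  █  █   
█ ◎ █ █   
█◎    █   
█ □ █□█   
█ □   █   
███████   
Moves: 0  
          
          
          
          
          


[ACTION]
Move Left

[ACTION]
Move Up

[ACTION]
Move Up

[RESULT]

███████   
█ @ ◎ █   
█  █  █   
█ ◎ █ █   
█◎    █   
█ □ █□█   
█ □   █   
███████   
Moves: 1  
          
          
          
          
          


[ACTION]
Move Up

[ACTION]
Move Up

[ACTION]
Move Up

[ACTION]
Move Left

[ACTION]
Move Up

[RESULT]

███████   
█@  ◎ █   
█  █  █   
█ ◎ █ █   
█◎    █   
█ □ █□█   
█ □   █   
███████   
Moves: 2  
          
          
          
          
          


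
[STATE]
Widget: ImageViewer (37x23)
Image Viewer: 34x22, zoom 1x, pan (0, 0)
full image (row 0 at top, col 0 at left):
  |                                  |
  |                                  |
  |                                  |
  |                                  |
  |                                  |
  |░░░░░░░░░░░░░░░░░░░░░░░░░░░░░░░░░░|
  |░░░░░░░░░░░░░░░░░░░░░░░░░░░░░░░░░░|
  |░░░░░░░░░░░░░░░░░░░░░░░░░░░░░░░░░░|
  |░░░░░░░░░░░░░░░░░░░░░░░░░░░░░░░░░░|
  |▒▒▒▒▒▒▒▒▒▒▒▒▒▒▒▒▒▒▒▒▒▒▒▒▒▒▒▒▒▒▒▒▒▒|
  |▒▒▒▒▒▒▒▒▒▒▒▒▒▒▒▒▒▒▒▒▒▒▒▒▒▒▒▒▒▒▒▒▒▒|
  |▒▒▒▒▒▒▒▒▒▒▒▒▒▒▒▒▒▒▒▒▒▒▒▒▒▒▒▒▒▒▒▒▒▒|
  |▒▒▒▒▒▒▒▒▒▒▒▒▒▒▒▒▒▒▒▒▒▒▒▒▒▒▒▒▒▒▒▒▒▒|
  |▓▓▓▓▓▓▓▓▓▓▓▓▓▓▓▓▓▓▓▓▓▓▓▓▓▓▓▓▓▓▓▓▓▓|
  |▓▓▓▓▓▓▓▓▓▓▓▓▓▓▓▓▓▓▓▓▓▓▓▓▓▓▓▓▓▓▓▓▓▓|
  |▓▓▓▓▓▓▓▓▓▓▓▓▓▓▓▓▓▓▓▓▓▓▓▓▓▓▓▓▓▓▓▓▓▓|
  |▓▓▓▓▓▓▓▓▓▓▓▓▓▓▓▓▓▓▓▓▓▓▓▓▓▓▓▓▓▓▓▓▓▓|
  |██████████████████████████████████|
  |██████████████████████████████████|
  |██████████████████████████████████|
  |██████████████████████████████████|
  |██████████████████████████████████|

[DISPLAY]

                                     
                                     
                                     
                                     
                                     
░░░░░░░░░░░░░░░░░░░░░░░░░░░░░░░░░░   
░░░░░░░░░░░░░░░░░░░░░░░░░░░░░░░░░░   
░░░░░░░░░░░░░░░░░░░░░░░░░░░░░░░░░░   
░░░░░░░░░░░░░░░░░░░░░░░░░░░░░░░░░░   
▒▒▒▒▒▒▒▒▒▒▒▒▒▒▒▒▒▒▒▒▒▒▒▒▒▒▒▒▒▒▒▒▒▒   
▒▒▒▒▒▒▒▒▒▒▒▒▒▒▒▒▒▒▒▒▒▒▒▒▒▒▒▒▒▒▒▒▒▒   
▒▒▒▒▒▒▒▒▒▒▒▒▒▒▒▒▒▒▒▒▒▒▒▒▒▒▒▒▒▒▒▒▒▒   
▒▒▒▒▒▒▒▒▒▒▒▒▒▒▒▒▒▒▒▒▒▒▒▒▒▒▒▒▒▒▒▒▒▒   
▓▓▓▓▓▓▓▓▓▓▓▓▓▓▓▓▓▓▓▓▓▓▓▓▓▓▓▓▓▓▓▓▓▓   
▓▓▓▓▓▓▓▓▓▓▓▓▓▓▓▓▓▓▓▓▓▓▓▓▓▓▓▓▓▓▓▓▓▓   
▓▓▓▓▓▓▓▓▓▓▓▓▓▓▓▓▓▓▓▓▓▓▓▓▓▓▓▓▓▓▓▓▓▓   
▓▓▓▓▓▓▓▓▓▓▓▓▓▓▓▓▓▓▓▓▓▓▓▓▓▓▓▓▓▓▓▓▓▓   
██████████████████████████████████   
██████████████████████████████████   
██████████████████████████████████   
██████████████████████████████████   
██████████████████████████████████   
                                     


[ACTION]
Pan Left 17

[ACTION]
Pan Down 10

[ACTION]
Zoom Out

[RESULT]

▒▒▒▒▒▒▒▒▒▒▒▒▒▒▒▒▒▒▒▒▒▒▒▒▒▒▒▒▒▒▒▒▒▒   
▒▒▒▒▒▒▒▒▒▒▒▒▒▒▒▒▒▒▒▒▒▒▒▒▒▒▒▒▒▒▒▒▒▒   
▒▒▒▒▒▒▒▒▒▒▒▒▒▒▒▒▒▒▒▒▒▒▒▒▒▒▒▒▒▒▒▒▒▒   
▓▓▓▓▓▓▓▓▓▓▓▓▓▓▓▓▓▓▓▓▓▓▓▓▓▓▓▓▓▓▓▓▓▓   
▓▓▓▓▓▓▓▓▓▓▓▓▓▓▓▓▓▓▓▓▓▓▓▓▓▓▓▓▓▓▓▓▓▓   
▓▓▓▓▓▓▓▓▓▓▓▓▓▓▓▓▓▓▓▓▓▓▓▓▓▓▓▓▓▓▓▓▓▓   
▓▓▓▓▓▓▓▓▓▓▓▓▓▓▓▓▓▓▓▓▓▓▓▓▓▓▓▓▓▓▓▓▓▓   
██████████████████████████████████   
██████████████████████████████████   
██████████████████████████████████   
██████████████████████████████████   
██████████████████████████████████   
                                     
                                     
                                     
                                     
                                     
                                     
                                     
                                     
                                     
                                     
                                     


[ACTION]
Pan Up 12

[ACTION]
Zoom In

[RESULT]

                                     
                                     
                                     
                                     
                                     
                                     
                                     
                                     
                                     
                                     
░░░░░░░░░░░░░░░░░░░░░░░░░░░░░░░░░░░░░
░░░░░░░░░░░░░░░░░░░░░░░░░░░░░░░░░░░░░
░░░░░░░░░░░░░░░░░░░░░░░░░░░░░░░░░░░░░
░░░░░░░░░░░░░░░░░░░░░░░░░░░░░░░░░░░░░
░░░░░░░░░░░░░░░░░░░░░░░░░░░░░░░░░░░░░
░░░░░░░░░░░░░░░░░░░░░░░░░░░░░░░░░░░░░
░░░░░░░░░░░░░░░░░░░░░░░░░░░░░░░░░░░░░
░░░░░░░░░░░░░░░░░░░░░░░░░░░░░░░░░░░░░
▒▒▒▒▒▒▒▒▒▒▒▒▒▒▒▒▒▒▒▒▒▒▒▒▒▒▒▒▒▒▒▒▒▒▒▒▒
▒▒▒▒▒▒▒▒▒▒▒▒▒▒▒▒▒▒▒▒▒▒▒▒▒▒▒▒▒▒▒▒▒▒▒▒▒
▒▒▒▒▒▒▒▒▒▒▒▒▒▒▒▒▒▒▒▒▒▒▒▒▒▒▒▒▒▒▒▒▒▒▒▒▒
▒▒▒▒▒▒▒▒▒▒▒▒▒▒▒▒▒▒▒▒▒▒▒▒▒▒▒▒▒▒▒▒▒▒▒▒▒
▒▒▒▒▒▒▒▒▒▒▒▒▒▒▒▒▒▒▒▒▒▒▒▒▒▒▒▒▒▒▒▒▒▒▒▒▒
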